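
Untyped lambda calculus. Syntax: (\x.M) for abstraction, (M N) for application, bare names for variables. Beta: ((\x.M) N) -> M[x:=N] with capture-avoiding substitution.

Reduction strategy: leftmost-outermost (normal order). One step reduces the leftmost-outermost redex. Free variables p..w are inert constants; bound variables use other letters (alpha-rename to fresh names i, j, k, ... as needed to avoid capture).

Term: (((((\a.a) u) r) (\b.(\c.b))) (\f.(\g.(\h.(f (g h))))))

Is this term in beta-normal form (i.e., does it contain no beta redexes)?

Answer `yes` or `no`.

Answer: no

Derivation:
Term: (((((\a.a) u) r) (\b.(\c.b))) (\f.(\g.(\h.(f (g h))))))
Found 1 beta redex(es).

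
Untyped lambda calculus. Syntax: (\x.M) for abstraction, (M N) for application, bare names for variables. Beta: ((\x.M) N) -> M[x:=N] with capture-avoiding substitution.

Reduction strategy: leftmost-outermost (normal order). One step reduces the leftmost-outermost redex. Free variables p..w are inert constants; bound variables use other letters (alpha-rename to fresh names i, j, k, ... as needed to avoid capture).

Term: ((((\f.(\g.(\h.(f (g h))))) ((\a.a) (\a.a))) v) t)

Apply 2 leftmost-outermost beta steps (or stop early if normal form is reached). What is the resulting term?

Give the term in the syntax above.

Step 0: ((((\f.(\g.(\h.(f (g h))))) ((\a.a) (\a.a))) v) t)
Step 1: (((\g.(\h.(((\a.a) (\a.a)) (g h)))) v) t)
Step 2: ((\h.(((\a.a) (\a.a)) (v h))) t)

Answer: ((\h.(((\a.a) (\a.a)) (v h))) t)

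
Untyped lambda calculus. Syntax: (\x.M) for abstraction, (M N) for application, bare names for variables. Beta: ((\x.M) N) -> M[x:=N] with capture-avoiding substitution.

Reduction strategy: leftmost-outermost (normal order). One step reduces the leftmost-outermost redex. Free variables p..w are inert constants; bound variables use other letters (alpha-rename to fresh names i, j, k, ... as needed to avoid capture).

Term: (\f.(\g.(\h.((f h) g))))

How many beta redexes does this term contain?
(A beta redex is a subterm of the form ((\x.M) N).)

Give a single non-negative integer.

Answer: 0

Derivation:
Term: (\f.(\g.(\h.((f h) g))))
  (no redexes)
Total redexes: 0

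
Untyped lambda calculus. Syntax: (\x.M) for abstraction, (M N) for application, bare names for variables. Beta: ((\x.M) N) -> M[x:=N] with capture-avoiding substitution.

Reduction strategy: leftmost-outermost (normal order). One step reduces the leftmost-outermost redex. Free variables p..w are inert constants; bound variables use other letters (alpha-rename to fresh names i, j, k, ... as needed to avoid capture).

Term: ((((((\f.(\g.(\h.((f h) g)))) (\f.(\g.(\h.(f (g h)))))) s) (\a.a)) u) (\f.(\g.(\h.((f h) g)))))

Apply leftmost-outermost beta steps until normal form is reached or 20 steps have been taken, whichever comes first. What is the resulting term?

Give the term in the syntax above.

Step 0: ((((((\f.(\g.(\h.((f h) g)))) (\f.(\g.(\h.(f (g h)))))) s) (\a.a)) u) (\f.(\g.(\h.((f h) g)))))
Step 1: (((((\g.(\h.(((\f.(\g.(\h.(f (g h))))) h) g))) s) (\a.a)) u) (\f.(\g.(\h.((f h) g)))))
Step 2: ((((\h.(((\f.(\g.(\h.(f (g h))))) h) s)) (\a.a)) u) (\f.(\g.(\h.((f h) g)))))
Step 3: (((((\f.(\g.(\h.(f (g h))))) (\a.a)) s) u) (\f.(\g.(\h.((f h) g)))))
Step 4: ((((\g.(\h.((\a.a) (g h)))) s) u) (\f.(\g.(\h.((f h) g)))))
Step 5: (((\h.((\a.a) (s h))) u) (\f.(\g.(\h.((f h) g)))))
Step 6: (((\a.a) (s u)) (\f.(\g.(\h.((f h) g)))))
Step 7: ((s u) (\f.(\g.(\h.((f h) g)))))

Answer: ((s u) (\f.(\g.(\h.((f h) g)))))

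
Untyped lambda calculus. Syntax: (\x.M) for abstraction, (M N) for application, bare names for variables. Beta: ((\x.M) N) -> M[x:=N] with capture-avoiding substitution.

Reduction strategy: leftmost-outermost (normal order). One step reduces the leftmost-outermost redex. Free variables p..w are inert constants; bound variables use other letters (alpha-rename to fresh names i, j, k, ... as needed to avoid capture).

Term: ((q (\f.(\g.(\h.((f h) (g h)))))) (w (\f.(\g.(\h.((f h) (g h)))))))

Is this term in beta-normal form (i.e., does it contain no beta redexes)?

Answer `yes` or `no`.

Answer: yes

Derivation:
Term: ((q (\f.(\g.(\h.((f h) (g h)))))) (w (\f.(\g.(\h.((f h) (g h)))))))
No beta redexes found.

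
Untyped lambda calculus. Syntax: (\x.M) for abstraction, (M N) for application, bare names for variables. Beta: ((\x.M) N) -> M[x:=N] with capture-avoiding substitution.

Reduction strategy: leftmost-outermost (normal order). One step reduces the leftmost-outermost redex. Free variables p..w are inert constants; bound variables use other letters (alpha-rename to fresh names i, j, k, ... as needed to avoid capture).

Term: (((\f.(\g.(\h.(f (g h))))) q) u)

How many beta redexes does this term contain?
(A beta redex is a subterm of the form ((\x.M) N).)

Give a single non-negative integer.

Term: (((\f.(\g.(\h.(f (g h))))) q) u)
  Redex: ((\f.(\g.(\h.(f (g h))))) q)
Total redexes: 1

Answer: 1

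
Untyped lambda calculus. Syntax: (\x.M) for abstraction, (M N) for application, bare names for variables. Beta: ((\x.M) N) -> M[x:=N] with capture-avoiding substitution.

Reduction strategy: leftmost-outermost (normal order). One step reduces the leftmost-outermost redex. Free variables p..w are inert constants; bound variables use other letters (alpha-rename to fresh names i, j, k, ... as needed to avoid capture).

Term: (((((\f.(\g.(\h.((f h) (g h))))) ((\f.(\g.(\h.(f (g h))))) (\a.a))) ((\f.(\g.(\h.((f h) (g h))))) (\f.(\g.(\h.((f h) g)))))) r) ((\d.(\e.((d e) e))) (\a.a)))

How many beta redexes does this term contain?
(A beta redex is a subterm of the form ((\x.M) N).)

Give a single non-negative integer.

Answer: 4

Derivation:
Term: (((((\f.(\g.(\h.((f h) (g h))))) ((\f.(\g.(\h.(f (g h))))) (\a.a))) ((\f.(\g.(\h.((f h) (g h))))) (\f.(\g.(\h.((f h) g)))))) r) ((\d.(\e.((d e) e))) (\a.a)))
  Redex: ((\f.(\g.(\h.((f h) (g h))))) ((\f.(\g.(\h.(f (g h))))) (\a.a)))
  Redex: ((\f.(\g.(\h.(f (g h))))) (\a.a))
  Redex: ((\f.(\g.(\h.((f h) (g h))))) (\f.(\g.(\h.((f h) g)))))
  Redex: ((\d.(\e.((d e) e))) (\a.a))
Total redexes: 4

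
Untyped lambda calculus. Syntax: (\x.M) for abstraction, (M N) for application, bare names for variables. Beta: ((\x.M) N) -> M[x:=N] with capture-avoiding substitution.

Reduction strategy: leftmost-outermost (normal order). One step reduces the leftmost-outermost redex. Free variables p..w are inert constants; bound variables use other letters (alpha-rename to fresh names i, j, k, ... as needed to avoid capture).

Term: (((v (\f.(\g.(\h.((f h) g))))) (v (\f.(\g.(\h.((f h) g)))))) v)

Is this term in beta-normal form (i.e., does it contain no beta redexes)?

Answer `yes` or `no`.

Term: (((v (\f.(\g.(\h.((f h) g))))) (v (\f.(\g.(\h.((f h) g)))))) v)
No beta redexes found.

Answer: yes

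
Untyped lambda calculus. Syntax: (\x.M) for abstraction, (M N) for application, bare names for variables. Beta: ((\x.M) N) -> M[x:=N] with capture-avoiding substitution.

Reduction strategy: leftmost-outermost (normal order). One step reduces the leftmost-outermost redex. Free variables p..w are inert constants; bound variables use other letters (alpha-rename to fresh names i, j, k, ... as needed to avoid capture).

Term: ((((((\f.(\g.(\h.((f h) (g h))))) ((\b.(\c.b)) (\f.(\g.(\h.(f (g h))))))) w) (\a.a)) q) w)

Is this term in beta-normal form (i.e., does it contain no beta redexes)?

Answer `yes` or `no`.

Answer: no

Derivation:
Term: ((((((\f.(\g.(\h.((f h) (g h))))) ((\b.(\c.b)) (\f.(\g.(\h.(f (g h))))))) w) (\a.a)) q) w)
Found 2 beta redex(es).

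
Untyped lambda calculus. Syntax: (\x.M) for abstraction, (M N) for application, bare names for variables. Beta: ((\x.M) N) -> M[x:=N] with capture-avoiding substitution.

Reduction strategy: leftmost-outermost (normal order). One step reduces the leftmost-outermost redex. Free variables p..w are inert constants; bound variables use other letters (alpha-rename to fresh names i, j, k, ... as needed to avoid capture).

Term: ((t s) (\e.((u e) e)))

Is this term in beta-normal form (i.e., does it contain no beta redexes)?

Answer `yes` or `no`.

Term: ((t s) (\e.((u e) e)))
No beta redexes found.

Answer: yes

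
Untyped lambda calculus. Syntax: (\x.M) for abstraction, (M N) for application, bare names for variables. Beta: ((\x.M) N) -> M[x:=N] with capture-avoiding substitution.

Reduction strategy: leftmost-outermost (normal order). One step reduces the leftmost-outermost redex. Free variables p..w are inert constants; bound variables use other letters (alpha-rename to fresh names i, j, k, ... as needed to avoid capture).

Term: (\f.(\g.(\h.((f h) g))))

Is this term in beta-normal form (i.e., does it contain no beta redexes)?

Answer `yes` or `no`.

Term: (\f.(\g.(\h.((f h) g))))
No beta redexes found.

Answer: yes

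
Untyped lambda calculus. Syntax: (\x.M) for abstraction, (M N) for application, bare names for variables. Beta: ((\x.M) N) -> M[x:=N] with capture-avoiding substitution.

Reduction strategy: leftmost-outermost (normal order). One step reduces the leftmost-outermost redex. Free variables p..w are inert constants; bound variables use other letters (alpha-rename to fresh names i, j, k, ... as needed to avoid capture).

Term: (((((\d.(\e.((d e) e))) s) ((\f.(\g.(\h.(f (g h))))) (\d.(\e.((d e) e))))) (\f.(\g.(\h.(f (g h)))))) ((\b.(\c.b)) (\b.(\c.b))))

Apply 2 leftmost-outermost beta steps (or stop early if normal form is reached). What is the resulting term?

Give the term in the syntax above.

Answer: ((((s ((\f.(\g.(\h.(f (g h))))) (\d.(\e.((d e) e))))) ((\f.(\g.(\h.(f (g h))))) (\d.(\e.((d e) e))))) (\f.(\g.(\h.(f (g h)))))) ((\b.(\c.b)) (\b.(\c.b))))

Derivation:
Step 0: (((((\d.(\e.((d e) e))) s) ((\f.(\g.(\h.(f (g h))))) (\d.(\e.((d e) e))))) (\f.(\g.(\h.(f (g h)))))) ((\b.(\c.b)) (\b.(\c.b))))
Step 1: ((((\e.((s e) e)) ((\f.(\g.(\h.(f (g h))))) (\d.(\e.((d e) e))))) (\f.(\g.(\h.(f (g h)))))) ((\b.(\c.b)) (\b.(\c.b))))
Step 2: ((((s ((\f.(\g.(\h.(f (g h))))) (\d.(\e.((d e) e))))) ((\f.(\g.(\h.(f (g h))))) (\d.(\e.((d e) e))))) (\f.(\g.(\h.(f (g h)))))) ((\b.(\c.b)) (\b.(\c.b))))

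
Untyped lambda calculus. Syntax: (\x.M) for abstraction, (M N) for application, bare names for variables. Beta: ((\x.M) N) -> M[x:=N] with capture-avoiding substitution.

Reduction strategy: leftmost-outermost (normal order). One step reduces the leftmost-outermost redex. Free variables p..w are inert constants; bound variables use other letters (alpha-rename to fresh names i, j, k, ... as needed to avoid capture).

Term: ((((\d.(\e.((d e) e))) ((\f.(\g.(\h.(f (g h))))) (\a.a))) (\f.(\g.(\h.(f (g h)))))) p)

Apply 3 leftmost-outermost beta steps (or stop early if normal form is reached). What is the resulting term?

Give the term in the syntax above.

Answer: ((((\g.(\h.((\a.a) (g h)))) (\f.(\g.(\h.(f (g h)))))) (\f.(\g.(\h.(f (g h)))))) p)

Derivation:
Step 0: ((((\d.(\e.((d e) e))) ((\f.(\g.(\h.(f (g h))))) (\a.a))) (\f.(\g.(\h.(f (g h)))))) p)
Step 1: (((\e.((((\f.(\g.(\h.(f (g h))))) (\a.a)) e) e)) (\f.(\g.(\h.(f (g h)))))) p)
Step 2: (((((\f.(\g.(\h.(f (g h))))) (\a.a)) (\f.(\g.(\h.(f (g h)))))) (\f.(\g.(\h.(f (g h)))))) p)
Step 3: ((((\g.(\h.((\a.a) (g h)))) (\f.(\g.(\h.(f (g h)))))) (\f.(\g.(\h.(f (g h)))))) p)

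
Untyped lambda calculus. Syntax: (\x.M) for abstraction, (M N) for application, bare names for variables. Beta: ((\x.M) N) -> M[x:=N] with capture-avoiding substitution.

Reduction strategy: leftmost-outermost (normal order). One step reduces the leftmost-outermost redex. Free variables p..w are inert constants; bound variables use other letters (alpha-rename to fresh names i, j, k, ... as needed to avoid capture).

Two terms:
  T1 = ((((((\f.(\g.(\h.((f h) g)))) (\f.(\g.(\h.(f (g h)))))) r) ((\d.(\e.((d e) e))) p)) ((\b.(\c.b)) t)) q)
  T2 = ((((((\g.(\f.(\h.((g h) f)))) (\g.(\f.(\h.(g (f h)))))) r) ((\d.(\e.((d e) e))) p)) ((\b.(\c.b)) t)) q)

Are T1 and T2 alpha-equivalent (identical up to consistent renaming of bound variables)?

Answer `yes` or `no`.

Term 1: ((((((\f.(\g.(\h.((f h) g)))) (\f.(\g.(\h.(f (g h)))))) r) ((\d.(\e.((d e) e))) p)) ((\b.(\c.b)) t)) q)
Term 2: ((((((\g.(\f.(\h.((g h) f)))) (\g.(\f.(\h.(g (f h)))))) r) ((\d.(\e.((d e) e))) p)) ((\b.(\c.b)) t)) q)
Alpha-equivalence: compare structure up to binder renaming.
Result: True

Answer: yes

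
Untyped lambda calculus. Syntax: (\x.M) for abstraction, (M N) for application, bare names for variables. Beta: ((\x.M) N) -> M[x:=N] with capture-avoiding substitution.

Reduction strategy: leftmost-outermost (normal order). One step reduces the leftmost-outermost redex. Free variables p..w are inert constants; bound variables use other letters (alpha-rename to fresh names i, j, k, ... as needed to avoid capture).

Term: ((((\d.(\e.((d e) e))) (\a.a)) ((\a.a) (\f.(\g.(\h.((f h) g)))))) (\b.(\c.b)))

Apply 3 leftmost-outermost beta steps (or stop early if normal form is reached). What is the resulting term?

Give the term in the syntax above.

Answer: ((((\a.a) (\f.(\g.(\h.((f h) g))))) ((\a.a) (\f.(\g.(\h.((f h) g)))))) (\b.(\c.b)))

Derivation:
Step 0: ((((\d.(\e.((d e) e))) (\a.a)) ((\a.a) (\f.(\g.(\h.((f h) g)))))) (\b.(\c.b)))
Step 1: (((\e.(((\a.a) e) e)) ((\a.a) (\f.(\g.(\h.((f h) g)))))) (\b.(\c.b)))
Step 2: ((((\a.a) ((\a.a) (\f.(\g.(\h.((f h) g)))))) ((\a.a) (\f.(\g.(\h.((f h) g)))))) (\b.(\c.b)))
Step 3: ((((\a.a) (\f.(\g.(\h.((f h) g))))) ((\a.a) (\f.(\g.(\h.((f h) g)))))) (\b.(\c.b)))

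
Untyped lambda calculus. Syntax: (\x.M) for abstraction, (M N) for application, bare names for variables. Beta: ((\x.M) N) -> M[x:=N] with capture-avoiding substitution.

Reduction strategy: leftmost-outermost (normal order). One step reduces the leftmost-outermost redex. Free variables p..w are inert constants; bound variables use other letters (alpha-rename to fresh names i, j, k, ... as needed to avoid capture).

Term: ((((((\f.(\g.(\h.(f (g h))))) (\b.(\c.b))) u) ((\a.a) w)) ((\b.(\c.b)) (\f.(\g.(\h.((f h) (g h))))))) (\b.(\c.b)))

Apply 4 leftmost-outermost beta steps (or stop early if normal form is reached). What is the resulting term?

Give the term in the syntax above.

Step 0: ((((((\f.(\g.(\h.(f (g h))))) (\b.(\c.b))) u) ((\a.a) w)) ((\b.(\c.b)) (\f.(\g.(\h.((f h) (g h))))))) (\b.(\c.b)))
Step 1: (((((\g.(\h.((\b.(\c.b)) (g h)))) u) ((\a.a) w)) ((\b.(\c.b)) (\f.(\g.(\h.((f h) (g h))))))) (\b.(\c.b)))
Step 2: ((((\h.((\b.(\c.b)) (u h))) ((\a.a) w)) ((\b.(\c.b)) (\f.(\g.(\h.((f h) (g h))))))) (\b.(\c.b)))
Step 3: ((((\b.(\c.b)) (u ((\a.a) w))) ((\b.(\c.b)) (\f.(\g.(\h.((f h) (g h))))))) (\b.(\c.b)))
Step 4: (((\c.(u ((\a.a) w))) ((\b.(\c.b)) (\f.(\g.(\h.((f h) (g h))))))) (\b.(\c.b)))

Answer: (((\c.(u ((\a.a) w))) ((\b.(\c.b)) (\f.(\g.(\h.((f h) (g h))))))) (\b.(\c.b)))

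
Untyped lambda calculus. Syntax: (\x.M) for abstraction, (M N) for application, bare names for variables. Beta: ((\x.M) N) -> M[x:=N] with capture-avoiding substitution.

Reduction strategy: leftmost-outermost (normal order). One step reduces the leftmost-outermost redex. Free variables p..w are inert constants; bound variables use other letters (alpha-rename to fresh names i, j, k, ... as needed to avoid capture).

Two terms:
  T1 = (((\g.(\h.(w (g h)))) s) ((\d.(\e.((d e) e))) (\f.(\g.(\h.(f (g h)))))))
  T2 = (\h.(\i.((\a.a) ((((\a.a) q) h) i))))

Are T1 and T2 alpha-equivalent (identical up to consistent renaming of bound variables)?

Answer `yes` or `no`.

Term 1: (((\g.(\h.(w (g h)))) s) ((\d.(\e.((d e) e))) (\f.(\g.(\h.(f (g h)))))))
Term 2: (\h.(\i.((\a.a) ((((\a.a) q) h) i))))
Alpha-equivalence: compare structure up to binder renaming.
Result: False

Answer: no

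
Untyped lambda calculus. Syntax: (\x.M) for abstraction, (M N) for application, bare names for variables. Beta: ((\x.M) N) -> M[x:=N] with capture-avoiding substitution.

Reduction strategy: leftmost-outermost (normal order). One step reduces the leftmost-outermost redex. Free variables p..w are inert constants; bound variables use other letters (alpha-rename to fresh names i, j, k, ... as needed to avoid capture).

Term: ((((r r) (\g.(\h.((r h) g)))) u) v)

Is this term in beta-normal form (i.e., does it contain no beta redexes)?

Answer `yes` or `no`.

Answer: yes

Derivation:
Term: ((((r r) (\g.(\h.((r h) g)))) u) v)
No beta redexes found.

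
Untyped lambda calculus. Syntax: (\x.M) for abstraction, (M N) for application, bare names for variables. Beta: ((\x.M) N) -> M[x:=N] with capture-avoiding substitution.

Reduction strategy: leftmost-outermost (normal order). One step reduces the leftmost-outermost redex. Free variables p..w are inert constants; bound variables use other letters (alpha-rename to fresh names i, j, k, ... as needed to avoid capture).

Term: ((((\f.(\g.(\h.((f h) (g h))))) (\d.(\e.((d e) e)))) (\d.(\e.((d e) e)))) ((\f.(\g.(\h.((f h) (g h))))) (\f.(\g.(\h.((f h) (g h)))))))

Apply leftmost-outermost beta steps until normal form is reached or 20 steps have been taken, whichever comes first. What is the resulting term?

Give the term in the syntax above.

Step 0: ((((\f.(\g.(\h.((f h) (g h))))) (\d.(\e.((d e) e)))) (\d.(\e.((d e) e)))) ((\f.(\g.(\h.((f h) (g h))))) (\f.(\g.(\h.((f h) (g h)))))))
Step 1: (((\g.(\h.(((\d.(\e.((d e) e))) h) (g h)))) (\d.(\e.((d e) e)))) ((\f.(\g.(\h.((f h) (g h))))) (\f.(\g.(\h.((f h) (g h)))))))
Step 2: ((\h.(((\d.(\e.((d e) e))) h) ((\d.(\e.((d e) e))) h))) ((\f.(\g.(\h.((f h) (g h))))) (\f.(\g.(\h.((f h) (g h)))))))
Step 3: (((\d.(\e.((d e) e))) ((\f.(\g.(\h.((f h) (g h))))) (\f.(\g.(\h.((f h) (g h))))))) ((\d.(\e.((d e) e))) ((\f.(\g.(\h.((f h) (g h))))) (\f.(\g.(\h.((f h) (g h))))))))
Step 4: ((\e.((((\f.(\g.(\h.((f h) (g h))))) (\f.(\g.(\h.((f h) (g h)))))) e) e)) ((\d.(\e.((d e) e))) ((\f.(\g.(\h.((f h) (g h))))) (\f.(\g.(\h.((f h) (g h))))))))
Step 5: ((((\f.(\g.(\h.((f h) (g h))))) (\f.(\g.(\h.((f h) (g h)))))) ((\d.(\e.((d e) e))) ((\f.(\g.(\h.((f h) (g h))))) (\f.(\g.(\h.((f h) (g h)))))))) ((\d.(\e.((d e) e))) ((\f.(\g.(\h.((f h) (g h))))) (\f.(\g.(\h.((f h) (g h))))))))
Step 6: (((\g.(\h.(((\f.(\g.(\h.((f h) (g h))))) h) (g h)))) ((\d.(\e.((d e) e))) ((\f.(\g.(\h.((f h) (g h))))) (\f.(\g.(\h.((f h) (g h)))))))) ((\d.(\e.((d e) e))) ((\f.(\g.(\h.((f h) (g h))))) (\f.(\g.(\h.((f h) (g h))))))))
Step 7: ((\h.(((\f.(\g.(\h.((f h) (g h))))) h) (((\d.(\e.((d e) e))) ((\f.(\g.(\h.((f h) (g h))))) (\f.(\g.(\h.((f h) (g h))))))) h))) ((\d.(\e.((d e) e))) ((\f.(\g.(\h.((f h) (g h))))) (\f.(\g.(\h.((f h) (g h))))))))
Step 8: (((\f.(\g.(\h.((f h) (g h))))) ((\d.(\e.((d e) e))) ((\f.(\g.(\h.((f h) (g h))))) (\f.(\g.(\h.((f h) (g h)))))))) (((\d.(\e.((d e) e))) ((\f.(\g.(\h.((f h) (g h))))) (\f.(\g.(\h.((f h) (g h))))))) ((\d.(\e.((d e) e))) ((\f.(\g.(\h.((f h) (g h))))) (\f.(\g.(\h.((f h) (g h)))))))))
Step 9: ((\g.(\h.((((\d.(\e.((d e) e))) ((\f.(\g.(\h.((f h) (g h))))) (\f.(\g.(\h.((f h) (g h))))))) h) (g h)))) (((\d.(\e.((d e) e))) ((\f.(\g.(\h.((f h) (g h))))) (\f.(\g.(\h.((f h) (g h))))))) ((\d.(\e.((d e) e))) ((\f.(\g.(\h.((f h) (g h))))) (\f.(\g.(\h.((f h) (g h)))))))))
Step 10: (\h.((((\d.(\e.((d e) e))) ((\f.(\g.(\h.((f h) (g h))))) (\f.(\g.(\h.((f h) (g h))))))) h) ((((\d.(\e.((d e) e))) ((\f.(\g.(\h.((f h) (g h))))) (\f.(\g.(\h.((f h) (g h))))))) ((\d.(\e.((d e) e))) ((\f.(\g.(\h.((f h) (g h))))) (\f.(\g.(\h.((f h) (g h)))))))) h)))
Step 11: (\h.(((\e.((((\f.(\g.(\h.((f h) (g h))))) (\f.(\g.(\h.((f h) (g h)))))) e) e)) h) ((((\d.(\e.((d e) e))) ((\f.(\g.(\h.((f h) (g h))))) (\f.(\g.(\h.((f h) (g h))))))) ((\d.(\e.((d e) e))) ((\f.(\g.(\h.((f h) (g h))))) (\f.(\g.(\h.((f h) (g h)))))))) h)))
Step 12: (\h.(((((\f.(\g.(\h.((f h) (g h))))) (\f.(\g.(\h.((f h) (g h)))))) h) h) ((((\d.(\e.((d e) e))) ((\f.(\g.(\h.((f h) (g h))))) (\f.(\g.(\h.((f h) (g h))))))) ((\d.(\e.((d e) e))) ((\f.(\g.(\h.((f h) (g h))))) (\f.(\g.(\h.((f h) (g h)))))))) h)))
Step 13: (\h.((((\g.(\h.(((\f.(\g.(\h.((f h) (g h))))) h) (g h)))) h) h) ((((\d.(\e.((d e) e))) ((\f.(\g.(\h.((f h) (g h))))) (\f.(\g.(\h.((f h) (g h))))))) ((\d.(\e.((d e) e))) ((\f.(\g.(\h.((f h) (g h))))) (\f.(\g.(\h.((f h) (g h)))))))) h)))
Step 14: (\h.(((\i.(((\f.(\g.(\h.((f h) (g h))))) i) (h i))) h) ((((\d.(\e.((d e) e))) ((\f.(\g.(\h.((f h) (g h))))) (\f.(\g.(\h.((f h) (g h))))))) ((\d.(\e.((d e) e))) ((\f.(\g.(\h.((f h) (g h))))) (\f.(\g.(\h.((f h) (g h)))))))) h)))
Step 15: (\h.((((\f.(\g.(\h.((f h) (g h))))) h) (h h)) ((((\d.(\e.((d e) e))) ((\f.(\g.(\h.((f h) (g h))))) (\f.(\g.(\h.((f h) (g h))))))) ((\d.(\e.((d e) e))) ((\f.(\g.(\h.((f h) (g h))))) (\f.(\g.(\h.((f h) (g h)))))))) h)))
Step 16: (\h.(((\g.(\i.((h i) (g i)))) (h h)) ((((\d.(\e.((d e) e))) ((\f.(\g.(\h.((f h) (g h))))) (\f.(\g.(\h.((f h) (g h))))))) ((\d.(\e.((d e) e))) ((\f.(\g.(\h.((f h) (g h))))) (\f.(\g.(\h.((f h) (g h)))))))) h)))
Step 17: (\h.((\i.((h i) ((h h) i))) ((((\d.(\e.((d e) e))) ((\f.(\g.(\h.((f h) (g h))))) (\f.(\g.(\h.((f h) (g h))))))) ((\d.(\e.((d e) e))) ((\f.(\g.(\h.((f h) (g h))))) (\f.(\g.(\h.((f h) (g h)))))))) h)))
Step 18: (\h.((h ((((\d.(\e.((d e) e))) ((\f.(\g.(\h.((f h) (g h))))) (\f.(\g.(\h.((f h) (g h))))))) ((\d.(\e.((d e) e))) ((\f.(\g.(\h.((f h) (g h))))) (\f.(\g.(\h.((f h) (g h)))))))) h)) ((h h) ((((\d.(\e.((d e) e))) ((\f.(\g.(\h.((f h) (g h))))) (\f.(\g.(\h.((f h) (g h))))))) ((\d.(\e.((d e) e))) ((\f.(\g.(\h.((f h) (g h))))) (\f.(\g.(\h.((f h) (g h)))))))) h))))
Step 19: (\h.((h (((\e.((((\f.(\g.(\h.((f h) (g h))))) (\f.(\g.(\h.((f h) (g h)))))) e) e)) ((\d.(\e.((d e) e))) ((\f.(\g.(\h.((f h) (g h))))) (\f.(\g.(\h.((f h) (g h)))))))) h)) ((h h) ((((\d.(\e.((d e) e))) ((\f.(\g.(\h.((f h) (g h))))) (\f.(\g.(\h.((f h) (g h))))))) ((\d.(\e.((d e) e))) ((\f.(\g.(\h.((f h) (g h))))) (\f.(\g.(\h.((f h) (g h)))))))) h))))
Step 20: (\h.((h (((((\f.(\g.(\h.((f h) (g h))))) (\f.(\g.(\h.((f h) (g h)))))) ((\d.(\e.((d e) e))) ((\f.(\g.(\h.((f h) (g h))))) (\f.(\g.(\h.((f h) (g h)))))))) ((\d.(\e.((d e) e))) ((\f.(\g.(\h.((f h) (g h))))) (\f.(\g.(\h.((f h) (g h)))))))) h)) ((h h) ((((\d.(\e.((d e) e))) ((\f.(\g.(\h.((f h) (g h))))) (\f.(\g.(\h.((f h) (g h))))))) ((\d.(\e.((d e) e))) ((\f.(\g.(\h.((f h) (g h))))) (\f.(\g.(\h.((f h) (g h)))))))) h))))

Answer: (\h.((h (((((\f.(\g.(\h.((f h) (g h))))) (\f.(\g.(\h.((f h) (g h)))))) ((\d.(\e.((d e) e))) ((\f.(\g.(\h.((f h) (g h))))) (\f.(\g.(\h.((f h) (g h)))))))) ((\d.(\e.((d e) e))) ((\f.(\g.(\h.((f h) (g h))))) (\f.(\g.(\h.((f h) (g h)))))))) h)) ((h h) ((((\d.(\e.((d e) e))) ((\f.(\g.(\h.((f h) (g h))))) (\f.(\g.(\h.((f h) (g h))))))) ((\d.(\e.((d e) e))) ((\f.(\g.(\h.((f h) (g h))))) (\f.(\g.(\h.((f h) (g h)))))))) h))))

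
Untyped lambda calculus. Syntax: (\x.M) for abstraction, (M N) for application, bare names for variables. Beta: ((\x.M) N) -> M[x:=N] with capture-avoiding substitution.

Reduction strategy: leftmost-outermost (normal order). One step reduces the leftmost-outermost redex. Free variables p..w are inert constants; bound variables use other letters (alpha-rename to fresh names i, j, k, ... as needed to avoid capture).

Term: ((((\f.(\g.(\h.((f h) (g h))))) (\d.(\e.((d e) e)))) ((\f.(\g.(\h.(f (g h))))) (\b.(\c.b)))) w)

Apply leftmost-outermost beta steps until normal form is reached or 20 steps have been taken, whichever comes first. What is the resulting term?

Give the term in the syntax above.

Answer: ((w (\h.(\c.(w h)))) (\h.(\c.(w h))))

Derivation:
Step 0: ((((\f.(\g.(\h.((f h) (g h))))) (\d.(\e.((d e) e)))) ((\f.(\g.(\h.(f (g h))))) (\b.(\c.b)))) w)
Step 1: (((\g.(\h.(((\d.(\e.((d e) e))) h) (g h)))) ((\f.(\g.(\h.(f (g h))))) (\b.(\c.b)))) w)
Step 2: ((\h.(((\d.(\e.((d e) e))) h) (((\f.(\g.(\h.(f (g h))))) (\b.(\c.b))) h))) w)
Step 3: (((\d.(\e.((d e) e))) w) (((\f.(\g.(\h.(f (g h))))) (\b.(\c.b))) w))
Step 4: ((\e.((w e) e)) (((\f.(\g.(\h.(f (g h))))) (\b.(\c.b))) w))
Step 5: ((w (((\f.(\g.(\h.(f (g h))))) (\b.(\c.b))) w)) (((\f.(\g.(\h.(f (g h))))) (\b.(\c.b))) w))
Step 6: ((w ((\g.(\h.((\b.(\c.b)) (g h)))) w)) (((\f.(\g.(\h.(f (g h))))) (\b.(\c.b))) w))
Step 7: ((w (\h.((\b.(\c.b)) (w h)))) (((\f.(\g.(\h.(f (g h))))) (\b.(\c.b))) w))
Step 8: ((w (\h.(\c.(w h)))) (((\f.(\g.(\h.(f (g h))))) (\b.(\c.b))) w))
Step 9: ((w (\h.(\c.(w h)))) ((\g.(\h.((\b.(\c.b)) (g h)))) w))
Step 10: ((w (\h.(\c.(w h)))) (\h.((\b.(\c.b)) (w h))))
Step 11: ((w (\h.(\c.(w h)))) (\h.(\c.(w h))))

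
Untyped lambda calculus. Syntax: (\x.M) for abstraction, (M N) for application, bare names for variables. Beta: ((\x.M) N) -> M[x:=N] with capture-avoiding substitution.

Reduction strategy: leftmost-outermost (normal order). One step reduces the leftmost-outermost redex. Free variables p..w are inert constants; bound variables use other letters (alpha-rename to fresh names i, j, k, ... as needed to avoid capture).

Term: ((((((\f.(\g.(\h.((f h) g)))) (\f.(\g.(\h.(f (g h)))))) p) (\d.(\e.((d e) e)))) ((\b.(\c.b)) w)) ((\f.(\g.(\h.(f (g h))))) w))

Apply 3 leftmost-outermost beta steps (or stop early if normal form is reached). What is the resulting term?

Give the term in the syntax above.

Answer: (((((\f.(\g.(\h.(f (g h))))) (\d.(\e.((d e) e)))) p) ((\b.(\c.b)) w)) ((\f.(\g.(\h.(f (g h))))) w))

Derivation:
Step 0: ((((((\f.(\g.(\h.((f h) g)))) (\f.(\g.(\h.(f (g h)))))) p) (\d.(\e.((d e) e)))) ((\b.(\c.b)) w)) ((\f.(\g.(\h.(f (g h))))) w))
Step 1: (((((\g.(\h.(((\f.(\g.(\h.(f (g h))))) h) g))) p) (\d.(\e.((d e) e)))) ((\b.(\c.b)) w)) ((\f.(\g.(\h.(f (g h))))) w))
Step 2: ((((\h.(((\f.(\g.(\h.(f (g h))))) h) p)) (\d.(\e.((d e) e)))) ((\b.(\c.b)) w)) ((\f.(\g.(\h.(f (g h))))) w))
Step 3: (((((\f.(\g.(\h.(f (g h))))) (\d.(\e.((d e) e)))) p) ((\b.(\c.b)) w)) ((\f.(\g.(\h.(f (g h))))) w))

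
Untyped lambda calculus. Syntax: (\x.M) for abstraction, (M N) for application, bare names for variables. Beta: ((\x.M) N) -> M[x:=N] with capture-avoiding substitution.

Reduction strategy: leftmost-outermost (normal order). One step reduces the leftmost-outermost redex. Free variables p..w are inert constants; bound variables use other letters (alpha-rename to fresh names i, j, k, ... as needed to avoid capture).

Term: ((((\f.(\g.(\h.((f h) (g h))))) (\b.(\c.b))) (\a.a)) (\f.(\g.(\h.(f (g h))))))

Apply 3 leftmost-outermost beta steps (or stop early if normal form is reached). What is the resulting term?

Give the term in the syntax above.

Answer: (((\b.(\c.b)) (\f.(\g.(\h.(f (g h)))))) ((\a.a) (\f.(\g.(\h.(f (g h)))))))

Derivation:
Step 0: ((((\f.(\g.(\h.((f h) (g h))))) (\b.(\c.b))) (\a.a)) (\f.(\g.(\h.(f (g h))))))
Step 1: (((\g.(\h.(((\b.(\c.b)) h) (g h)))) (\a.a)) (\f.(\g.(\h.(f (g h))))))
Step 2: ((\h.(((\b.(\c.b)) h) ((\a.a) h))) (\f.(\g.(\h.(f (g h))))))
Step 3: (((\b.(\c.b)) (\f.(\g.(\h.(f (g h)))))) ((\a.a) (\f.(\g.(\h.(f (g h)))))))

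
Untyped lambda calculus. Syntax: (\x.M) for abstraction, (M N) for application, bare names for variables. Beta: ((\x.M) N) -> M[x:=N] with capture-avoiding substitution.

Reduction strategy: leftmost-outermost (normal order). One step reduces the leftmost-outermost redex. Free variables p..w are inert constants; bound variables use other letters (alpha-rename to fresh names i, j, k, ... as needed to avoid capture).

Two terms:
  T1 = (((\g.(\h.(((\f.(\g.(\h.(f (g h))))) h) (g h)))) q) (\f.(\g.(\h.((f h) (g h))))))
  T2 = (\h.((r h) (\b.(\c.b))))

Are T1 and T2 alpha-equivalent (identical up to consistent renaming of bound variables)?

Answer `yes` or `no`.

Answer: no

Derivation:
Term 1: (((\g.(\h.(((\f.(\g.(\h.(f (g h))))) h) (g h)))) q) (\f.(\g.(\h.((f h) (g h))))))
Term 2: (\h.((r h) (\b.(\c.b))))
Alpha-equivalence: compare structure up to binder renaming.
Result: False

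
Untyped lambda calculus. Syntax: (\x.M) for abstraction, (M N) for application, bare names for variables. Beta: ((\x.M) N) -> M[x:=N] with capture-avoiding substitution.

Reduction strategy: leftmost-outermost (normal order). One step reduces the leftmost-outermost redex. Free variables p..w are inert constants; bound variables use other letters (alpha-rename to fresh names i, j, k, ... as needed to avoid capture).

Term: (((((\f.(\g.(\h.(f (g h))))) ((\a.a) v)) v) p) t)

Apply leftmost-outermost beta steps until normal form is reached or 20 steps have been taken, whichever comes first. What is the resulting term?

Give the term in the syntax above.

Answer: ((v (v p)) t)

Derivation:
Step 0: (((((\f.(\g.(\h.(f (g h))))) ((\a.a) v)) v) p) t)
Step 1: ((((\g.(\h.(((\a.a) v) (g h)))) v) p) t)
Step 2: (((\h.(((\a.a) v) (v h))) p) t)
Step 3: ((((\a.a) v) (v p)) t)
Step 4: ((v (v p)) t)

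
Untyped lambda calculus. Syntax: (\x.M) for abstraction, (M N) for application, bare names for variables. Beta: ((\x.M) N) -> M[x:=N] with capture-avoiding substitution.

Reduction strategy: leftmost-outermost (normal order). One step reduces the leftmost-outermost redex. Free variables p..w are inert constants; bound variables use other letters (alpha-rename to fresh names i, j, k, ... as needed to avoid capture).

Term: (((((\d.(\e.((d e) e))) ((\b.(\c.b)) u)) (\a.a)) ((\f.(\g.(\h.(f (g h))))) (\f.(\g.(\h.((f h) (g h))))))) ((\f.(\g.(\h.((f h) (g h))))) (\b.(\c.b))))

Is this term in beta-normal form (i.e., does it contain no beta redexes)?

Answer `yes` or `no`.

Term: (((((\d.(\e.((d e) e))) ((\b.(\c.b)) u)) (\a.a)) ((\f.(\g.(\h.(f (g h))))) (\f.(\g.(\h.((f h) (g h))))))) ((\f.(\g.(\h.((f h) (g h))))) (\b.(\c.b))))
Found 4 beta redex(es).

Answer: no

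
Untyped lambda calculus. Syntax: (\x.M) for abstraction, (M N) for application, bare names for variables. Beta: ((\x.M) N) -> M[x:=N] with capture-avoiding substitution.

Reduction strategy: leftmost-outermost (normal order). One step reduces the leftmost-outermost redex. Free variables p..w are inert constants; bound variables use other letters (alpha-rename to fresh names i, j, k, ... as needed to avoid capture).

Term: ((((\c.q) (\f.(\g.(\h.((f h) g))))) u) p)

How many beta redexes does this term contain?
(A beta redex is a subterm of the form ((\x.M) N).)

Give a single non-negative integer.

Answer: 1

Derivation:
Term: ((((\c.q) (\f.(\g.(\h.((f h) g))))) u) p)
  Redex: ((\c.q) (\f.(\g.(\h.((f h) g)))))
Total redexes: 1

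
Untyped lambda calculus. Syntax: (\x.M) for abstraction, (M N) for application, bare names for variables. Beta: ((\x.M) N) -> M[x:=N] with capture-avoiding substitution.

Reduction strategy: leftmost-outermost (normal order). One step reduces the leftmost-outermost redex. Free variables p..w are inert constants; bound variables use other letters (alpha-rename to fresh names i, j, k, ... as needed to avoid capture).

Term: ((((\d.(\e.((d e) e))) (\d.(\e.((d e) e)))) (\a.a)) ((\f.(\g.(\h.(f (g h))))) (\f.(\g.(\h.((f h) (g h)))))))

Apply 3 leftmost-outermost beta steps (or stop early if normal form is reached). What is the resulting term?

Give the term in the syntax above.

Answer: (((\e.(((\a.a) e) e)) (\a.a)) ((\f.(\g.(\h.(f (g h))))) (\f.(\g.(\h.((f h) (g h)))))))

Derivation:
Step 0: ((((\d.(\e.((d e) e))) (\d.(\e.((d e) e)))) (\a.a)) ((\f.(\g.(\h.(f (g h))))) (\f.(\g.(\h.((f h) (g h)))))))
Step 1: (((\e.(((\d.(\e.((d e) e))) e) e)) (\a.a)) ((\f.(\g.(\h.(f (g h))))) (\f.(\g.(\h.((f h) (g h)))))))
Step 2: ((((\d.(\e.((d e) e))) (\a.a)) (\a.a)) ((\f.(\g.(\h.(f (g h))))) (\f.(\g.(\h.((f h) (g h)))))))
Step 3: (((\e.(((\a.a) e) e)) (\a.a)) ((\f.(\g.(\h.(f (g h))))) (\f.(\g.(\h.((f h) (g h)))))))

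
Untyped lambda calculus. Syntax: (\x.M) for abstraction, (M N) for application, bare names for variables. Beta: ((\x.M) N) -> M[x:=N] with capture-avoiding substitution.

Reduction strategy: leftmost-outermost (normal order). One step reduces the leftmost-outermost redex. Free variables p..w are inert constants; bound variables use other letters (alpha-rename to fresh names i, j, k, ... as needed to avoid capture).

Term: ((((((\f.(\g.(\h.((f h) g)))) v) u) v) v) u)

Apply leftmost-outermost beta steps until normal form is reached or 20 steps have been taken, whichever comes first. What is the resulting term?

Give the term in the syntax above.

Step 0: ((((((\f.(\g.(\h.((f h) g)))) v) u) v) v) u)
Step 1: (((((\g.(\h.((v h) g))) u) v) v) u)
Step 2: ((((\h.((v h) u)) v) v) u)
Step 3: ((((v v) u) v) u)

Answer: ((((v v) u) v) u)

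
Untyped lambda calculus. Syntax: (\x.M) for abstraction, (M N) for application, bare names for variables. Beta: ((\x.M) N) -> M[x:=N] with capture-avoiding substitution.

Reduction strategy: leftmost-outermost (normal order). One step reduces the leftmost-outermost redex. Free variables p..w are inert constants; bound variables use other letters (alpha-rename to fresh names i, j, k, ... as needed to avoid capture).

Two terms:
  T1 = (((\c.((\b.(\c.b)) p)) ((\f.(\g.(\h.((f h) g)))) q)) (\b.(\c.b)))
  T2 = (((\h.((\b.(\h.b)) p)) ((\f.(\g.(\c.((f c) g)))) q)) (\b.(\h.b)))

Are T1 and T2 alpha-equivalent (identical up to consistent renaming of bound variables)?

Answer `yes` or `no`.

Answer: yes

Derivation:
Term 1: (((\c.((\b.(\c.b)) p)) ((\f.(\g.(\h.((f h) g)))) q)) (\b.(\c.b)))
Term 2: (((\h.((\b.(\h.b)) p)) ((\f.(\g.(\c.((f c) g)))) q)) (\b.(\h.b)))
Alpha-equivalence: compare structure up to binder renaming.
Result: True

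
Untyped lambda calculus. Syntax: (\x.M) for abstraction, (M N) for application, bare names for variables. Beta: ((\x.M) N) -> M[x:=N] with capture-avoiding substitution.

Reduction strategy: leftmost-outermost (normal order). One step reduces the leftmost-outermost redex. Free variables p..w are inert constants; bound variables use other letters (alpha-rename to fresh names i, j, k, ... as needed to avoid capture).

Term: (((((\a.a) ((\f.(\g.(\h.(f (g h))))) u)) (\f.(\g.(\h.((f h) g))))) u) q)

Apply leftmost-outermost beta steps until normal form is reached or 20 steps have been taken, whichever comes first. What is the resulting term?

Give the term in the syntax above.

Answer: ((u (\g.(\h.((u h) g)))) q)

Derivation:
Step 0: (((((\a.a) ((\f.(\g.(\h.(f (g h))))) u)) (\f.(\g.(\h.((f h) g))))) u) q)
Step 1: (((((\f.(\g.(\h.(f (g h))))) u) (\f.(\g.(\h.((f h) g))))) u) q)
Step 2: ((((\g.(\h.(u (g h)))) (\f.(\g.(\h.((f h) g))))) u) q)
Step 3: (((\h.(u ((\f.(\g.(\h.((f h) g)))) h))) u) q)
Step 4: ((u ((\f.(\g.(\h.((f h) g)))) u)) q)
Step 5: ((u (\g.(\h.((u h) g)))) q)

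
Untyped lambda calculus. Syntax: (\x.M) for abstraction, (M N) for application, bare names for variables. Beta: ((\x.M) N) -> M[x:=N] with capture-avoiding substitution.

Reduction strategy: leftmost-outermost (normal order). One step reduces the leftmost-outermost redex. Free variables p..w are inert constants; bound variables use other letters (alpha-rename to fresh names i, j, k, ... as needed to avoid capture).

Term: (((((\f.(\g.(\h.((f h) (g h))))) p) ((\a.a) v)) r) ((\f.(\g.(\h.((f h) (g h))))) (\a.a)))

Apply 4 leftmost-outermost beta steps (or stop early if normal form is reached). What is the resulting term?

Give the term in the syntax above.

Answer: (((p r) (v r)) ((\f.(\g.(\h.((f h) (g h))))) (\a.a)))

Derivation:
Step 0: (((((\f.(\g.(\h.((f h) (g h))))) p) ((\a.a) v)) r) ((\f.(\g.(\h.((f h) (g h))))) (\a.a)))
Step 1: ((((\g.(\h.((p h) (g h)))) ((\a.a) v)) r) ((\f.(\g.(\h.((f h) (g h))))) (\a.a)))
Step 2: (((\h.((p h) (((\a.a) v) h))) r) ((\f.(\g.(\h.((f h) (g h))))) (\a.a)))
Step 3: (((p r) (((\a.a) v) r)) ((\f.(\g.(\h.((f h) (g h))))) (\a.a)))
Step 4: (((p r) (v r)) ((\f.(\g.(\h.((f h) (g h))))) (\a.a)))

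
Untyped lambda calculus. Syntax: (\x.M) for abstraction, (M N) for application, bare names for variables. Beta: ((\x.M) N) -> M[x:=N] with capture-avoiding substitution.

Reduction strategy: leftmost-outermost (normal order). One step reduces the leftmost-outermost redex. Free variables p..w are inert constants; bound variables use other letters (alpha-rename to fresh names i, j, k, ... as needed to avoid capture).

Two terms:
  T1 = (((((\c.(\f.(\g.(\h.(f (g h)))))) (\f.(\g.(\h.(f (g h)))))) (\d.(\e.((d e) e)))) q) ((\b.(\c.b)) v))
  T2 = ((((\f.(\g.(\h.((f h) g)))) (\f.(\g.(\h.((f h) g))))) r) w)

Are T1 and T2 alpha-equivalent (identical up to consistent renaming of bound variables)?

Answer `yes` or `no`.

Term 1: (((((\c.(\f.(\g.(\h.(f (g h)))))) (\f.(\g.(\h.(f (g h)))))) (\d.(\e.((d e) e)))) q) ((\b.(\c.b)) v))
Term 2: ((((\f.(\g.(\h.((f h) g)))) (\f.(\g.(\h.((f h) g))))) r) w)
Alpha-equivalence: compare structure up to binder renaming.
Result: False

Answer: no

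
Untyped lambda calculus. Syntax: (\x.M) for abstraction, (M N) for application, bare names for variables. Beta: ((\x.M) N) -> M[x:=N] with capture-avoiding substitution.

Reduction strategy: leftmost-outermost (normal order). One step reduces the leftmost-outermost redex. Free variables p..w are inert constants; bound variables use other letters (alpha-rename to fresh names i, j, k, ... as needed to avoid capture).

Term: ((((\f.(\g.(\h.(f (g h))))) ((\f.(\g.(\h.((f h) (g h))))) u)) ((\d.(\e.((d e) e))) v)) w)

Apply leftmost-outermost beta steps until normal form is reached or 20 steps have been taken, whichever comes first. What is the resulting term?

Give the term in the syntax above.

Answer: (\h.((u h) (((v w) w) h)))

Derivation:
Step 0: ((((\f.(\g.(\h.(f (g h))))) ((\f.(\g.(\h.((f h) (g h))))) u)) ((\d.(\e.((d e) e))) v)) w)
Step 1: (((\g.(\h.(((\f.(\g.(\h.((f h) (g h))))) u) (g h)))) ((\d.(\e.((d e) e))) v)) w)
Step 2: ((\h.(((\f.(\g.(\h.((f h) (g h))))) u) (((\d.(\e.((d e) e))) v) h))) w)
Step 3: (((\f.(\g.(\h.((f h) (g h))))) u) (((\d.(\e.((d e) e))) v) w))
Step 4: ((\g.(\h.((u h) (g h)))) (((\d.(\e.((d e) e))) v) w))
Step 5: (\h.((u h) ((((\d.(\e.((d e) e))) v) w) h)))
Step 6: (\h.((u h) (((\e.((v e) e)) w) h)))
Step 7: (\h.((u h) (((v w) w) h)))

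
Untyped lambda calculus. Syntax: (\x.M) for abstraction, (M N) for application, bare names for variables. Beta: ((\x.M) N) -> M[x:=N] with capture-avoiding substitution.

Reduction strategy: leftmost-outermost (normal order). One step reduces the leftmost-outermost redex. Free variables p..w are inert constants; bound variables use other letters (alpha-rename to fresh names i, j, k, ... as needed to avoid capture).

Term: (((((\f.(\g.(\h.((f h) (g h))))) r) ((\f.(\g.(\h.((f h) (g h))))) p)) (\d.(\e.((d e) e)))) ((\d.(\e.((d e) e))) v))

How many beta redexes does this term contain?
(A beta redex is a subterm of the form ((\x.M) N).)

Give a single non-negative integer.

Answer: 3

Derivation:
Term: (((((\f.(\g.(\h.((f h) (g h))))) r) ((\f.(\g.(\h.((f h) (g h))))) p)) (\d.(\e.((d e) e)))) ((\d.(\e.((d e) e))) v))
  Redex: ((\f.(\g.(\h.((f h) (g h))))) r)
  Redex: ((\f.(\g.(\h.((f h) (g h))))) p)
  Redex: ((\d.(\e.((d e) e))) v)
Total redexes: 3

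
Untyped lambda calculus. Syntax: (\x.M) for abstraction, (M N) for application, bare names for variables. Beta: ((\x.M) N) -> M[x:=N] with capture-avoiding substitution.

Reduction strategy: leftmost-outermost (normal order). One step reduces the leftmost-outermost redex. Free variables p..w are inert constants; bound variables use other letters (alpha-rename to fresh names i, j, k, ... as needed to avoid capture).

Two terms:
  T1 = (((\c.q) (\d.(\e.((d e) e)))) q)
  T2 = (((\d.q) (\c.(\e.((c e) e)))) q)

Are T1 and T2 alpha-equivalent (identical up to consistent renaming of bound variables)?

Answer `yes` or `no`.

Answer: yes

Derivation:
Term 1: (((\c.q) (\d.(\e.((d e) e)))) q)
Term 2: (((\d.q) (\c.(\e.((c e) e)))) q)
Alpha-equivalence: compare structure up to binder renaming.
Result: True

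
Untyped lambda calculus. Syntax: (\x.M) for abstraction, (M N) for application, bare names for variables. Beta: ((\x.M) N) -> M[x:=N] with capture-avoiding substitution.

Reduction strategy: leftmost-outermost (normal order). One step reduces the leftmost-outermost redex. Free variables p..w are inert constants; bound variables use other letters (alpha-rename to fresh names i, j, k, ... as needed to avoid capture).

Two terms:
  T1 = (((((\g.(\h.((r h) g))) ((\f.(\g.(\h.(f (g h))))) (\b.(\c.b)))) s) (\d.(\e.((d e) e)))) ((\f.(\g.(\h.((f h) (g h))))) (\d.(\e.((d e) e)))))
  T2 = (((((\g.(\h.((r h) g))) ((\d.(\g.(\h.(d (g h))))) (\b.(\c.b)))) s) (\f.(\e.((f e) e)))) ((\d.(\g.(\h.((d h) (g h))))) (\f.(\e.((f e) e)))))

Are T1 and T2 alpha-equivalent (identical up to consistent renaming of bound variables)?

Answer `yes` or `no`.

Term 1: (((((\g.(\h.((r h) g))) ((\f.(\g.(\h.(f (g h))))) (\b.(\c.b)))) s) (\d.(\e.((d e) e)))) ((\f.(\g.(\h.((f h) (g h))))) (\d.(\e.((d e) e)))))
Term 2: (((((\g.(\h.((r h) g))) ((\d.(\g.(\h.(d (g h))))) (\b.(\c.b)))) s) (\f.(\e.((f e) e)))) ((\d.(\g.(\h.((d h) (g h))))) (\f.(\e.((f e) e)))))
Alpha-equivalence: compare structure up to binder renaming.
Result: True

Answer: yes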